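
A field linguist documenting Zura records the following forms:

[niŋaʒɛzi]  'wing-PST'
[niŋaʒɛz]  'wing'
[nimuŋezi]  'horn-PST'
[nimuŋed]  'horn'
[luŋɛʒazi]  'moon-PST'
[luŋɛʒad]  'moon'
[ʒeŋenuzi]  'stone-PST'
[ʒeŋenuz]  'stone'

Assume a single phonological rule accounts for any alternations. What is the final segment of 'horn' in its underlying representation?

The stem for 'horn' ends in [z] in [nimuŋezi] but [d] in [nimuŋed].
The stem 'wing' ([niŋaʒɛzi], [niŋaʒɛz]) shows [z] unchanged in both environments, so [z] cannot be basic with [d] derived in isolation.
So /d/ is underlying, and a rule of intervocalic spirantization — voiced stops become fricatives between vowels — gives [z].

/d/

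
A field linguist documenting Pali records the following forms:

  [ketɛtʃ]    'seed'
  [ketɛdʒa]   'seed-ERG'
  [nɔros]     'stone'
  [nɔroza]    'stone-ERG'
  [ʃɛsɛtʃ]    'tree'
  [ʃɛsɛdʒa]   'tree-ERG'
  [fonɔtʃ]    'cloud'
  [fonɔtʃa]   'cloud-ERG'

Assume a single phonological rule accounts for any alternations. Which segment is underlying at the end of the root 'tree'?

The stem for 'tree' ends in [tʃ] in [ʃɛsɛtʃ] but [dʒ] in [ʃɛsɛdʒa].
But 'cloud' keeps [tʃ] in both environments ([fonɔtʃ], [fonɔtʃa]), so there is no rule changing /tʃ/ to [dʒ] before the ERG suffix.
The underlying segment must be /dʒ/; voiced obstruents become voiceless word-finally, yielding [tʃ] there.

/dʒ/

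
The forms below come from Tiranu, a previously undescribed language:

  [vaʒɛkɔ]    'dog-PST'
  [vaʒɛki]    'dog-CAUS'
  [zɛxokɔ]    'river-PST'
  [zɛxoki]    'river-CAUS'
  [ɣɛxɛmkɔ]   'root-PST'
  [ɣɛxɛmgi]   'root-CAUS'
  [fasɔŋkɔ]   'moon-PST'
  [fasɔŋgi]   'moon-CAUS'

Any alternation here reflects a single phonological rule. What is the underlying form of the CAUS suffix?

The CAUS morpheme has two allomorphs, [-gi] and [-ki].
The PST suffix, which begins with [k], is invariant after every stem; so [k] is not altered by any rule here.
The CAUS suffix is therefore /-gi/ underlyingly, with post-vocalic devoicing: voiced stops become voiceless after a vowel.

/-gi/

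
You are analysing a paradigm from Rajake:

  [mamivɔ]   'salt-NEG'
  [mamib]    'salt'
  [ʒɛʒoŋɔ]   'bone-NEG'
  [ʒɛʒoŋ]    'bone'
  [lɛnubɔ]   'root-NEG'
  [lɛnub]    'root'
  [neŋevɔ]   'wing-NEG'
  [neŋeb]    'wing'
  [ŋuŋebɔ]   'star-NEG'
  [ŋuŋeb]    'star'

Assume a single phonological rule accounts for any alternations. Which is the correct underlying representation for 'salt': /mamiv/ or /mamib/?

The stem for 'salt' ends in [v] in [mamivɔ] but [b] in [mamib].
If /b/ were underlying and a rule turned it into [v] before the NEG suffix, 'root' would also alternate; but it has [b] in both [lɛnubɔ] and [lɛnub].
So /v/ is underlying, and a rule of word-final hardening — voiced fricatives become stops word-finally — gives [b].

/mamiv/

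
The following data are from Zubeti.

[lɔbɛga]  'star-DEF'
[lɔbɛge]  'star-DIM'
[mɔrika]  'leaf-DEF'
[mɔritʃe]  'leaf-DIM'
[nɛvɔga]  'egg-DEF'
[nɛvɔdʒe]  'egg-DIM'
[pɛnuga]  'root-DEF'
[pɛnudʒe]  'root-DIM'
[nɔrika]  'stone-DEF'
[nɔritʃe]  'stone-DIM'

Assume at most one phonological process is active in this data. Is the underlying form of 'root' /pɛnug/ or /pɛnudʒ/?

/pɛnudʒ/

The root 'root' surfaces as [pɛnuga] and [pɛnudʒe], with a stem-final [g] ~ [dʒ] alternation.
But 'star' keeps [g] in both environments ([lɔbɛga], [lɔbɛge]), so there is no rule changing /g/ to [dʒ] before the DIM suffix.
Therefore /dʒ/ is basic and [g] is derived by depalatalization (palato-alveolar /tʃ/ and /dʒ/ become [k] and [g] when no front vowel follows).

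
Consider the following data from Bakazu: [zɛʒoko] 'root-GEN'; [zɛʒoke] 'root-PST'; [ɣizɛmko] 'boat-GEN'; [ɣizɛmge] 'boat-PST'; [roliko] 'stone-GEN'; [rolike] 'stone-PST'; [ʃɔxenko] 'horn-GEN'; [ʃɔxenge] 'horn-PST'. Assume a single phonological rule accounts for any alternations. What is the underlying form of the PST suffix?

/-ge/

The PST morpheme has two allomorphs, [-ge] and [-ke].
By contrast the GEN suffix keeps its initial [k] throughout — that segment must be underlying.
The PST suffix is therefore /-ge/ underlyingly, with post-vocalic devoicing: voiced stops become voiceless after a vowel.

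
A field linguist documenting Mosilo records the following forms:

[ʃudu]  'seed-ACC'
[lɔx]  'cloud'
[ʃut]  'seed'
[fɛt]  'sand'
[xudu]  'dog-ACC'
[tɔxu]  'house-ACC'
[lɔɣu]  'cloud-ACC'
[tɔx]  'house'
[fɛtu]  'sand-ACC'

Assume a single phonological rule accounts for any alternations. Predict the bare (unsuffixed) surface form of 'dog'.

[xut]

'seed' shows [d] ~ [t] at the end of the stem ([ʃudu] vs [ʃut]).
Compare 'sand', with invariant [t] in [fɛtu] and [fɛt]: an analysis with underlying /t/ and a rule producing [d] before the ACC suffix would wrongly predict alternation here too.
Therefore /d/ is basic and [t] is derived by word-final obstruent devoicing (voiced obstruents become voiceless word-finally).
From [xudu] the stem 'dog' is /xud/; word-finally this yields [xut].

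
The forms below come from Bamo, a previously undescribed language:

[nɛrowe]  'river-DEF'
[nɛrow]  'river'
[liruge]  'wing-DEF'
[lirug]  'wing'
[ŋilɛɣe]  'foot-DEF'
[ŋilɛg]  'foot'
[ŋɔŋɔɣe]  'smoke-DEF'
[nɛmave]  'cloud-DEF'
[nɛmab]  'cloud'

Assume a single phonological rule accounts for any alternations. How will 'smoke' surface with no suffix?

[ŋɔŋɔg]

The stem for 'foot' ends in [ɣ] in [ŋilɛɣe] but [g] in [ŋilɛg].
Compare 'wing', with invariant [g] in [liruge] and [lirug]: an analysis with underlying /g/ and a rule producing [ɣ] before the DEF suffix would wrongly predict alternation here too.
Therefore /ɣ/ is basic and [g] is derived by word-final hardening (voiced fricatives become stops word-finally).
From [ŋɔŋɔɣe] the stem 'smoke' is /ŋɔŋɔɣ/; word-finally this yields [ŋɔŋɔg].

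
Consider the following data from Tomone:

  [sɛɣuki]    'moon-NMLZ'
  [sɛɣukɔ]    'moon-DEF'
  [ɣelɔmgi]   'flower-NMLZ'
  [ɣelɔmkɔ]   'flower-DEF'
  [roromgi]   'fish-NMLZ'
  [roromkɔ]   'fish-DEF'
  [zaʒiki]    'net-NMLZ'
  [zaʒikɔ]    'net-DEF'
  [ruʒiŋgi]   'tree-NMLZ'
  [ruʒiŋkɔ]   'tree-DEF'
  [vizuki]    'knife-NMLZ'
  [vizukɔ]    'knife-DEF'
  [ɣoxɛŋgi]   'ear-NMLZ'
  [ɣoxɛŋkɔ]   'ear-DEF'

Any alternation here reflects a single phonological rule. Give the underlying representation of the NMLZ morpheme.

The NMLZ suffix surfaces as [-gi] and [-ki], depending on the final segment of the stem.
The DEF suffix, which begins with [k], is invariant after every stem; so [k] is not altered by any rule here.
The NMLZ suffix is therefore /-gi/ underlyingly, with post-vocalic devoicing: voiced stops become voiceless after a vowel.

/-gi/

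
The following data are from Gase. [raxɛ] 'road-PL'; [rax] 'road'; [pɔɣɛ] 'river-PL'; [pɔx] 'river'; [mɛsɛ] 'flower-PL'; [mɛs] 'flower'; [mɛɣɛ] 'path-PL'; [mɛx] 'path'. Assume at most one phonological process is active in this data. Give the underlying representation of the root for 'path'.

/mɛɣ/

The root 'path' surfaces as [mɛɣɛ] and [mɛx], with a stem-final [ɣ] ~ [x] alternation.
If /x/ were underlying and a rule turned it into [ɣ] before the PL suffix, 'road' would also alternate; but it has [x] in both [raxɛ] and [rax].
So /ɣ/ is underlying, and a rule of word-final obstruent devoicing — voiced obstruents become voiceless word-finally — gives [x].
So 'path' = /mɛɣ/.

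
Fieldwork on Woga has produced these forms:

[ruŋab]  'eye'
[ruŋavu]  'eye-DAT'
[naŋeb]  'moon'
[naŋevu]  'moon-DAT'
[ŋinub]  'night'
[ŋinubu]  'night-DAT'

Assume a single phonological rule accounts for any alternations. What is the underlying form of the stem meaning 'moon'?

In [naŋeb] and [naŋevu] the final segment of 'moon' alternates: [b] ~ [v].
If /b/ were underlying and a rule turned it into [v] before the DAT suffix, 'night' would also alternate; but it has [b] in both [ŋinub] and [ŋinubu].
The alternation reflects word-final hardening: voiced fricatives become stops word-finally. /v/ is underlying.
The underlying form of 'moon' is therefore /naŋev/.

/naŋev/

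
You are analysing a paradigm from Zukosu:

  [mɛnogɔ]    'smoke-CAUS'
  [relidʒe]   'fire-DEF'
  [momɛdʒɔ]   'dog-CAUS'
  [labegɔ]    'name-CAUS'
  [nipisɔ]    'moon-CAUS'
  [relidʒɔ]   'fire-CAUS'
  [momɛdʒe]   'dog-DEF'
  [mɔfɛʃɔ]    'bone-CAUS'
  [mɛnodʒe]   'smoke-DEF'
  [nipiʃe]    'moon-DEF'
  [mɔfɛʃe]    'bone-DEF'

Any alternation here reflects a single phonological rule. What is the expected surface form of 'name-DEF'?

[labedʒe]

'smoke' shows [dʒ] ~ [g] at the end of the stem ([mɛnodʒe] vs [mɛnogɔ]).
But 'dog' keeps [dʒ] in both environments ([momɛdʒe], [momɛdʒɔ]), so there is no rule changing /dʒ/ to [g] before the CAUS suffix.
Therefore /g/ is basic and [dʒ] is derived by palatalization before a front vowel (/g/ and /s/ become palato-alveolar [dʒ] and [ʃ] before a front vowel).
From [labegɔ] the stem 'name' is /labeg/; before a front vowel this yields [labedʒe].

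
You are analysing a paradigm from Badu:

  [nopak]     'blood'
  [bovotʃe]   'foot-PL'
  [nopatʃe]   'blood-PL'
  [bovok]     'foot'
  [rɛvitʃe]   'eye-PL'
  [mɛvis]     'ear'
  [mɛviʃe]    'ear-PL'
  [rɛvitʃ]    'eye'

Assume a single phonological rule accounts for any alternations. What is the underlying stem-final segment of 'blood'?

/k/

The root 'blood' surfaces as [nopak] and [nopatʃe], with a stem-final [k] ~ [tʃ] alternation.
Compare 'eye', with invariant [tʃ] in [rɛvitʃ] and [rɛvitʃe]: an analysis with underlying /tʃ/ and a rule producing [k] in isolation would wrongly predict alternation here too.
The underlying segment must be /k/; /k/ and /s/ become palato-alveolar [tʃ] and [ʃ] before a front vowel, yielding [tʃ] there.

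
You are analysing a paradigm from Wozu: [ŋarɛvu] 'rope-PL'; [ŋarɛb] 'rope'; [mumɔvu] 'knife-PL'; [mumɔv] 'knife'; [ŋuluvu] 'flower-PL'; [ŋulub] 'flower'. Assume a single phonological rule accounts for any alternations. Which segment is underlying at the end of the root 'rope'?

In [ŋarɛvu] and [ŋarɛb] the final segment of 'rope' alternates: [v] ~ [b].
The stem 'knife' ([mumɔvu], [mumɔv]) shows [v] unchanged in both environments, so [v] cannot be basic with [b] derived in isolation.
Therefore /b/ is basic and [v] is derived by intervocalic spirantization (voiced stops become fricatives between vowels).

/b/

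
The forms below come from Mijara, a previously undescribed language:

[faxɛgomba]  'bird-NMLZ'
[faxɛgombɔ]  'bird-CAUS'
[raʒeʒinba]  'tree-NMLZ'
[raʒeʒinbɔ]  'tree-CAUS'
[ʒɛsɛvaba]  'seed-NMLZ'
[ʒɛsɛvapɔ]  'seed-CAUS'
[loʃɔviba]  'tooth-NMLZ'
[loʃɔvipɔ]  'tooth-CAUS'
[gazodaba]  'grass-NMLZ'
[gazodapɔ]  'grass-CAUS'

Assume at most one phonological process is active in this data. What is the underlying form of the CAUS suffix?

/-pɔ/

The CAUS suffix surfaces as [-bɔ] and [-pɔ], depending on the final segment of the stem.
By contrast the NMLZ suffix keeps its initial [b] throughout — that segment must be underlying.
The CAUS suffix is therefore /-pɔ/ underlyingly, with post-nasal voicing: voiceless stops become voiced after a nasal.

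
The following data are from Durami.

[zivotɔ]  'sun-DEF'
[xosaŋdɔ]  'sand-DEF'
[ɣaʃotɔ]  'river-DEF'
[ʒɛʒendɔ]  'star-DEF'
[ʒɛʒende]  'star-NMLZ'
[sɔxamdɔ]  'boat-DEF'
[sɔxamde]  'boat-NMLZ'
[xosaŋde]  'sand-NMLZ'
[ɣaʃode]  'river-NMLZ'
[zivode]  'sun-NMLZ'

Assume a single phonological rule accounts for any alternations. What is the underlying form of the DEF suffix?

The DEF suffix surfaces as [-dɔ] and [-tɔ], depending on the final segment of the stem.
The NMLZ suffix, which begins with [d], is invariant after every stem; so [d] is not altered by any rule here.
So the underlying form is /-tɔ/, and voiceless stops become voiced after a nasal.

/-tɔ/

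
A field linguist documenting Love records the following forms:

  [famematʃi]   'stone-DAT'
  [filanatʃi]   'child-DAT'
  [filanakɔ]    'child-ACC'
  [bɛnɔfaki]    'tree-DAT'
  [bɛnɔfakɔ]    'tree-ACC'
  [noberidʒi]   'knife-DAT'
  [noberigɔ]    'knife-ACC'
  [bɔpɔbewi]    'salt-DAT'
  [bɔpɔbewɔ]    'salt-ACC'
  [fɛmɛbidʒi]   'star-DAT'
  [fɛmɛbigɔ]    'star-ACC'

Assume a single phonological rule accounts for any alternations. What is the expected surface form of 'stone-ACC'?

In [filanatʃi] and [filanakɔ] the final segment of 'child' alternates: [tʃ] ~ [k].
The stem 'tree' ([bɛnɔfaki], [bɛnɔfakɔ]) shows [k] unchanged in both environments, so [k] cannot be basic with [tʃ] derived before the DAT suffix.
Therefore /tʃ/ is basic and [k] is derived by depalatalization (palato-alveolar /tʃ/ and /dʒ/ become [k] and [g] when no front vowel follows).
The one attested form of 'stone', [famematʃi], shows underlying /famematʃ/. Applying the same rule when no front vowel follows gives [famemakɔ].

[famemakɔ]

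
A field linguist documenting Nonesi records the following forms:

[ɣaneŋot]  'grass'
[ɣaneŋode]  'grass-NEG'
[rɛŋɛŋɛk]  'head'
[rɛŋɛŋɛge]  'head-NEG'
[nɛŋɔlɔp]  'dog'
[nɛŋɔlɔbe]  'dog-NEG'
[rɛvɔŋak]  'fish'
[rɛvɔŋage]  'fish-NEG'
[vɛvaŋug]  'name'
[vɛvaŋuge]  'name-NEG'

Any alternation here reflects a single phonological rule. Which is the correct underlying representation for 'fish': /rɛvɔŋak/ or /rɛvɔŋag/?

/rɛvɔŋak/

The stem for 'fish' ends in [k] in [rɛvɔŋak] but [g] in [rɛvɔŋage].
But 'name' keeps [g] in both environments ([vɛvaŋug], [vɛvaŋuge]), so there is no rule changing /g/ to [k] in isolation.
Therefore /k/ is basic and [g] is derived by intervocalic voicing (voiceless stops become voiced between vowels).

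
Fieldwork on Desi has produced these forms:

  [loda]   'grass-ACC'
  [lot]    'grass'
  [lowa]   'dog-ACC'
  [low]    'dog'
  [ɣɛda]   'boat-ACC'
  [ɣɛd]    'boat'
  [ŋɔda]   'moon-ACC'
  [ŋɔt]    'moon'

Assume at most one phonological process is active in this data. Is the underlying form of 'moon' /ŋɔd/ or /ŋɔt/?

The root 'moon' surfaces as [ŋɔda] and [ŋɔt], with a stem-final [d] ~ [t] alternation.
Compare 'boat', with invariant [d] in [ɣɛda] and [ɣɛd]: an analysis with underlying /d/ and a rule producing [t] in isolation would wrongly predict alternation here too.
The underlying segment must be /t/; voiceless stops become voiced between vowels, yielding [d] there.

/ŋɔt/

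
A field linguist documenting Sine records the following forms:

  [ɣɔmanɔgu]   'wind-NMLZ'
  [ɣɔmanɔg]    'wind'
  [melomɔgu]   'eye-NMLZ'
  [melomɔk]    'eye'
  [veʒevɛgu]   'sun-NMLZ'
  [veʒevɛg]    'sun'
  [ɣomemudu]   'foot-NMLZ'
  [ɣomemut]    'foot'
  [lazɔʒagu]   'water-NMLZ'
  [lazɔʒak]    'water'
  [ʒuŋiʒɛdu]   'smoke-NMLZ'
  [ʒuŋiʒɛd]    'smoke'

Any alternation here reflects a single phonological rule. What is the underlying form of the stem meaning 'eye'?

'eye' shows [g] ~ [k] at the end of the stem ([melomɔgu] vs [melomɔk]).
If /g/ were underlying and a rule turned it into [k] in isolation, 'wind' would also alternate; but it has [g] in both [ɣɔmanɔgu] and [ɣɔmanɔg].
Therefore /k/ is basic and [g] is derived by intervocalic voicing (voiceless stops become voiced between vowels).
Hence 'eye' is /melomɔk/ underlyingly.

/melomɔk/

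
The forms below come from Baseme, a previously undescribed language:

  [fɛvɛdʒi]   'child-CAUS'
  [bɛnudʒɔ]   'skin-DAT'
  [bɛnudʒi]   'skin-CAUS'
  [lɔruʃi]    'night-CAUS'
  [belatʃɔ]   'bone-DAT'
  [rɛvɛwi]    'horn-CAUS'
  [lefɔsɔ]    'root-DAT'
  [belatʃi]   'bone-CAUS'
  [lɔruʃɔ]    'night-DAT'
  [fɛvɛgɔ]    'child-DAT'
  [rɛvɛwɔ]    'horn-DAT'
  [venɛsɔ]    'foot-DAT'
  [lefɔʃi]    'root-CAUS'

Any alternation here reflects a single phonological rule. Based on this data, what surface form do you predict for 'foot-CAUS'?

The stem for 'root' ends in [s] in [lefɔsɔ] but [ʃ] in [lefɔʃi].
If /ʃ/ were underlying and a rule turned it into [s] before the DAT suffix, 'night' would also alternate; but it has [ʃ] in both [lɔruʃɔ] and [lɔruʃi].
The alternation reflects palatalization before a front vowel: /g/ and /s/ become palato-alveolar [dʒ] and [ʃ] before a front vowel. /s/ is underlying.
From [venɛsɔ] the stem 'foot' is /venɛs/; before a front vowel this yields [venɛʃi].

[venɛʃi]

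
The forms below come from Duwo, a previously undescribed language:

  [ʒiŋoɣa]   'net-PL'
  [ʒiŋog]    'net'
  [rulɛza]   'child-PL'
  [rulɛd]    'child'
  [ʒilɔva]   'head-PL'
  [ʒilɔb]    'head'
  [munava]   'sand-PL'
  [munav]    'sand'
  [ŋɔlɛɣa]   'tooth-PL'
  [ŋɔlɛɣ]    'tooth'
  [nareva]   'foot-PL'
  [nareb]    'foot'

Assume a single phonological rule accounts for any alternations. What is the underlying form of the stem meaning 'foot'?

'foot' shows [v] ~ [b] at the end of the stem ([nareva] vs [nareb]).
If /v/ were underlying and a rule turned it into [b] in isolation, 'sand' would also alternate; but it has [v] in both [munava] and [munav].
So /b/ is underlying, and a rule of intervocalic spirantization — voiced stops become fricatives between vowels — gives [v].
The underlying form of 'foot' is therefore /nareb/.

/nareb/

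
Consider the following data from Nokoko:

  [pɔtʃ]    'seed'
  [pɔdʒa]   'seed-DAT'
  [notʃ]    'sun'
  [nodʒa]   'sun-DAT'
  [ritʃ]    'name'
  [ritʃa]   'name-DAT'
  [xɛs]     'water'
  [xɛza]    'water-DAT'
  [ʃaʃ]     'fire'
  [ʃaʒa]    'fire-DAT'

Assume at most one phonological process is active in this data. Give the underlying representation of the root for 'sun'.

The stem for 'sun' ends in [tʃ] in [notʃ] but [dʒ] in [nodʒa].
The stem 'name' ([ritʃ], [ritʃa]) shows [tʃ] unchanged in both environments, so [tʃ] cannot be basic with [dʒ] derived before the DAT suffix.
The underlying segment must be /dʒ/; voiced obstruents become voiceless word-finally, yielding [tʃ] there.

/nodʒ/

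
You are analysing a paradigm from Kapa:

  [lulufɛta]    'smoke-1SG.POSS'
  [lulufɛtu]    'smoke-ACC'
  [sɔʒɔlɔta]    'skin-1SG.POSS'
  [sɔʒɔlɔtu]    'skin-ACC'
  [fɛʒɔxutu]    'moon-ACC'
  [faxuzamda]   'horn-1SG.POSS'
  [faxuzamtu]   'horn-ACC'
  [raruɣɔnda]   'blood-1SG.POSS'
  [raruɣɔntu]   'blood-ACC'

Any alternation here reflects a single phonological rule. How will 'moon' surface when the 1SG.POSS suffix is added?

The 1SG.POSS morpheme has two allomorphs, [-da] and [-ta].
The ACC suffix, which begins with [t], is invariant after every stem; so [t] is not altered by any rule here.
The 1SG.POSS suffix is therefore /-da/ underlyingly, with post-vocalic devoicing: voiced stops become voiceless after a vowel.
After 'moon', which ends in a vowel, the suffix surfaces as [-ta], giving [fɛʒɔxuta].

[fɛʒɔxuta]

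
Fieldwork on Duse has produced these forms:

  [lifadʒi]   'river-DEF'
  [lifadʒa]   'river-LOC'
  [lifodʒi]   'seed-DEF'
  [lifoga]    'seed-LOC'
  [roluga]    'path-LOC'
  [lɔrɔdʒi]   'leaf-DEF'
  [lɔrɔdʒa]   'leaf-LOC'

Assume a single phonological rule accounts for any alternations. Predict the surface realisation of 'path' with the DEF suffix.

The stem for 'seed' ends in [dʒ] in [lifodʒi] but [g] in [lifoga].
If /dʒ/ were underlying and a rule turned it into [g] before the LOC suffix, 'leaf' would also alternate; but it has [dʒ] in both [lɔrɔdʒi] and [lɔrɔdʒa].
Therefore /g/ is basic and [dʒ] is derived by palatalization before a front vowel (/g/ becomes palato-alveolar [dʒ] before a front vowel).
The one attested form of 'path', [roluga], shows underlying /rolug/. Applying the same rule before a front vowel gives [roludʒi].

[roludʒi]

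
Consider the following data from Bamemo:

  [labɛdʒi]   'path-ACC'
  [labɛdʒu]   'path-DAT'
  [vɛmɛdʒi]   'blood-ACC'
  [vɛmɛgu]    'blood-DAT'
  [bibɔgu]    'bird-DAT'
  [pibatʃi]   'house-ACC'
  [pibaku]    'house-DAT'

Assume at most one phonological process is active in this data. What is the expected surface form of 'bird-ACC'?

In [vɛmɛdʒi] and [vɛmɛgu] the final segment of 'blood' alternates: [dʒ] ~ [g].
If /dʒ/ were underlying and a rule turned it into [g] before the DAT suffix, 'path' would also alternate; but it has [dʒ] in both [labɛdʒi] and [labɛdʒu].
The alternation reflects palatalization before a front vowel: /k/ and /g/ become palato-alveolar [tʃ] and [dʒ] before a front vowel. /g/ is underlying.
From [bibɔgu] the stem 'bird' is /bibɔg/; before a front vowel this yields [bibɔdʒi].

[bibɔdʒi]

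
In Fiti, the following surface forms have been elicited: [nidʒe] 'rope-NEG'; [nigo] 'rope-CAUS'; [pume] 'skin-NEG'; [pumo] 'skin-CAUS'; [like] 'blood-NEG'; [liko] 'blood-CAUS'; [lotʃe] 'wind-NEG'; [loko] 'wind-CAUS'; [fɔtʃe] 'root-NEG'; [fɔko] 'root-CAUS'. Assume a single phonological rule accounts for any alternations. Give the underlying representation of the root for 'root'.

The stem for 'root' ends in [tʃ] in [fɔtʃe] but [k] in [fɔko].
The stem 'blood' ([like], [liko]) shows [k] unchanged in both environments, so [k] cannot be basic with [tʃ] derived before the NEG suffix.
Therefore /tʃ/ is basic and [k] is derived by depalatalization (palato-alveolar /tʃ/ and /dʒ/ become [k] and [g] when no front vowel follows).

/fɔtʃ/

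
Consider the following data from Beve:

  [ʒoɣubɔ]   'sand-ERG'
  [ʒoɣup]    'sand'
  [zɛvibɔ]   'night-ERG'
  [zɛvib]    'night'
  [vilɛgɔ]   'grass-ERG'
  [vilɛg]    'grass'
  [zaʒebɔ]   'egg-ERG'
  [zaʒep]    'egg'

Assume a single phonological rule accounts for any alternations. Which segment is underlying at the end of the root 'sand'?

/p/

In [ʒoɣubɔ] and [ʒoɣup] the final segment of 'sand' alternates: [b] ~ [p].
The stem 'night' ([zɛvibɔ], [zɛvib]) shows [b] unchanged in both environments, so [b] cannot be basic with [p] derived in isolation.
The underlying segment must be /p/; voiceless stops become voiced between vowels, yielding [b] there.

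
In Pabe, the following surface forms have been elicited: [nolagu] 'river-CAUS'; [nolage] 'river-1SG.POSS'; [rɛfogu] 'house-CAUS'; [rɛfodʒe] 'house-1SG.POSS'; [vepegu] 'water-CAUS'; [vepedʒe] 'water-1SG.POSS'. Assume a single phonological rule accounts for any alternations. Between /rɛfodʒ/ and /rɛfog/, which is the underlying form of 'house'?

/rɛfodʒ/

In [rɛfogu] and [rɛfodʒe] the final segment of 'house' alternates: [g] ~ [dʒ].
If /g/ were underlying and a rule turned it into [dʒ] before the 1SG.POSS suffix, 'river' would also alternate; but it has [g] in both [nolagu] and [nolage].
The alternation reflects depalatalization: palato-alveolar /dʒ/ becomes [g] when no front vowel follows. /dʒ/ is underlying.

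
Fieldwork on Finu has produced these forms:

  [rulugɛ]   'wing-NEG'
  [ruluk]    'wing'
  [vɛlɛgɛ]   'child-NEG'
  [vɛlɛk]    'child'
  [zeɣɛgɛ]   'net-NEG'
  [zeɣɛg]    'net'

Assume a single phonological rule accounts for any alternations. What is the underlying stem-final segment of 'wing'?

The stem for 'wing' ends in [g] in [rulugɛ] but [k] in [ruluk].
But 'net' keeps [g] in both environments ([zeɣɛgɛ], [zeɣɛg]), so there is no rule changing /g/ to [k] in isolation.
The alternation reflects intervocalic voicing: voiceless stops become voiced between vowels. /k/ is underlying.

/k/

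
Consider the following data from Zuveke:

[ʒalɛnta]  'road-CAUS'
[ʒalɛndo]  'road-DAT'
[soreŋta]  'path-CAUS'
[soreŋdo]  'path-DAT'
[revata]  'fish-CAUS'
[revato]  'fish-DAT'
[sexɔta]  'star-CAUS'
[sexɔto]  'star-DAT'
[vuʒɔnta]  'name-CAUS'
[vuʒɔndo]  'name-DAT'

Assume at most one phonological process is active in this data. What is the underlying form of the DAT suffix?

/-do/

The DAT suffix surfaces as [-do] and [-to], depending on the final segment of the stem.
The CAUS suffix, which begins with [t], is invariant after every stem; so [t] is not altered by any rule here.
So the underlying form is /-do/, and voiced stops become voiceless after a vowel.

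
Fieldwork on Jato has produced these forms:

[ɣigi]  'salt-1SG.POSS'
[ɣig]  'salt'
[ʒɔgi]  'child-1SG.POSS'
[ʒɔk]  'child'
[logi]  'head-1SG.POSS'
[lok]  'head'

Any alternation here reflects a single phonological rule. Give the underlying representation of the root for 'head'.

/lok/

The stem for 'head' ends in [g] in [logi] but [k] in [lok].
The stem 'salt' ([ɣigi], [ɣig]) shows [g] unchanged in both environments, so [g] cannot be basic with [k] derived in isolation.
So /k/ is underlying, and a rule of intervocalic voicing — voiceless stops become voiced between vowels — gives [g].
So 'head' = /lok/.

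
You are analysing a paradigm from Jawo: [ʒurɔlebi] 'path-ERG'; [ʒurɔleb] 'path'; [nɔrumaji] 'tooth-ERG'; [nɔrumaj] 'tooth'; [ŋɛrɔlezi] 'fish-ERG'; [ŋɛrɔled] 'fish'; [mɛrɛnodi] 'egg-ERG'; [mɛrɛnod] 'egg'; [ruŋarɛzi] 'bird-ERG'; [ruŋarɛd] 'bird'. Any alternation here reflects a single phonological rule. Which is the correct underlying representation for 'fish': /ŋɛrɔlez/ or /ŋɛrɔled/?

/ŋɛrɔlez/

In [ŋɛrɔlezi] and [ŋɛrɔled] the final segment of 'fish' alternates: [z] ~ [d].
The stem 'egg' ([mɛrɛnodi], [mɛrɛnod]) shows [d] unchanged in both environments, so [d] cannot be basic with [z] derived before the ERG suffix.
So /z/ is underlying, and a rule of word-final hardening — voiced fricatives become stops word-finally — gives [d].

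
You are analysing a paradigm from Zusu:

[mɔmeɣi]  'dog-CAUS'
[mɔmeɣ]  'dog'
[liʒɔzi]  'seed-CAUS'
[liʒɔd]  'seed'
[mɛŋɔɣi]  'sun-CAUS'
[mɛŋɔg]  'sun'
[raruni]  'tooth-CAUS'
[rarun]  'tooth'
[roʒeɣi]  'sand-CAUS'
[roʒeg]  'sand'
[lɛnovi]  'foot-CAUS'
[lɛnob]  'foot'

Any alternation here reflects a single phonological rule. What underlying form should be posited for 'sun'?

The stem for 'sun' ends in [ɣ] in [mɛŋɔɣi] but [g] in [mɛŋɔg].
If /ɣ/ were underlying and a rule turned it into [g] in isolation, 'dog' would also alternate; but it has [ɣ] in both [mɔmeɣi] and [mɔmeɣ].
The underlying segment must be /g/; voiced stops become fricatives between vowels, yielding [ɣ] there.
So 'sun' = /mɛŋɔg/.

/mɛŋɔg/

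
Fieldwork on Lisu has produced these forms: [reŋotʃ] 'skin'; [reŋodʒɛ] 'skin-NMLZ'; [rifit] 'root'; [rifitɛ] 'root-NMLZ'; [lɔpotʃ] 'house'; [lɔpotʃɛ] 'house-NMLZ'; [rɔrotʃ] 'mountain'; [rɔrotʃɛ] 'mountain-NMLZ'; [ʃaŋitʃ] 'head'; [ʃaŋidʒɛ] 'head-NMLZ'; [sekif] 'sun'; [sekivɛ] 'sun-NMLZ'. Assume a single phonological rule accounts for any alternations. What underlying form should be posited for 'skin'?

/reŋodʒ/

In [reŋotʃ] and [reŋodʒɛ] the final segment of 'skin' alternates: [tʃ] ~ [dʒ].
If /tʃ/ were underlying and a rule turned it into [dʒ] before the NMLZ suffix, 'house' would also alternate; but it has [tʃ] in both [lɔpotʃ] and [lɔpotʃɛ].
Therefore /dʒ/ is basic and [tʃ] is derived by word-final obstruent devoicing (voiced obstruents become voiceless word-finally).
Hence 'skin' is /reŋodʒ/ underlyingly.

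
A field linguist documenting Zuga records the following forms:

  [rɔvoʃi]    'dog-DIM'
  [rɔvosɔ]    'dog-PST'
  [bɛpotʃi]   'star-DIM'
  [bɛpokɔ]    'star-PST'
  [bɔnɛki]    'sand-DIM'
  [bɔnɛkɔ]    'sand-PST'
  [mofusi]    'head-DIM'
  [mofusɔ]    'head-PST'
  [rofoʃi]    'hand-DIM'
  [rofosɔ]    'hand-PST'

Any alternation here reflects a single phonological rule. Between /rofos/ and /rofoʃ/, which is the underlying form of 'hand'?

In [rofoʃi] and [rofosɔ] the final segment of 'hand' alternates: [ʃ] ~ [s].
The stem 'head' ([mofusi], [mofusɔ]) shows [s] unchanged in both environments, so [s] cannot be basic with [ʃ] derived before the DIM suffix.
The underlying segment must be /ʃ/; palato-alveolar /tʃ/ and /ʃ/ become [k] and [s] when no front vowel follows, yielding [s] there.

/rofoʃ/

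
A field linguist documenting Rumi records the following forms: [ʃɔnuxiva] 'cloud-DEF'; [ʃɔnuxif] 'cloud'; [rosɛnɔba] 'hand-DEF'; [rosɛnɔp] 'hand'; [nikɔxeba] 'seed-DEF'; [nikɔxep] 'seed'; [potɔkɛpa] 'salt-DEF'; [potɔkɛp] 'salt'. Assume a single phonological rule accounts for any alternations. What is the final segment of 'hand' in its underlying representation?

/b/

'hand' shows [b] ~ [p] at the end of the stem ([rosɛnɔba] vs [rosɛnɔp]).
If /p/ were underlying and a rule turned it into [b] before the DEF suffix, 'salt' would also alternate; but it has [p] in both [potɔkɛpa] and [potɔkɛp].
The alternation reflects word-final obstruent devoicing: voiced obstruents become voiceless word-finally. /b/ is underlying.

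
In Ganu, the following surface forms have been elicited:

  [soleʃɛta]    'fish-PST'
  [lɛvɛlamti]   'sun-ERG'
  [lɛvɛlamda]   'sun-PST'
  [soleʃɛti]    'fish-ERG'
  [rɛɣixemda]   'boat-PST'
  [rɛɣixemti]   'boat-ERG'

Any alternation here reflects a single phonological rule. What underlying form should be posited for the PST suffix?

The PST morpheme has two allomorphs, [-da] and [-ta].
By contrast the ERG suffix keeps its initial [t] throughout — that segment must be underlying.
So the underlying form is /-da/, and voiced stops become voiceless after a vowel.

/-da/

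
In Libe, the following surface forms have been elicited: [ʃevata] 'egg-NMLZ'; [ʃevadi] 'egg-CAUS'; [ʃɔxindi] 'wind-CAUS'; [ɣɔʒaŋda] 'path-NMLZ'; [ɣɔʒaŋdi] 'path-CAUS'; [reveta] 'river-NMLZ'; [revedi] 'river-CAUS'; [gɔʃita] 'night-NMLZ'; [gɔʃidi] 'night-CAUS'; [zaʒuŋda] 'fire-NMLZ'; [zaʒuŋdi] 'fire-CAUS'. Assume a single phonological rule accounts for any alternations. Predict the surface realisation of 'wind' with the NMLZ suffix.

The NMLZ suffix surfaces as [-da] and [-ta], depending on the final segment of the stem.
By contrast the CAUS suffix keeps its initial [d] throughout — that segment must be underlying.
So the underlying form is /-ta/, and voiceless stops become voiced after a nasal.
After 'wind', which ends in a nasal, the suffix surfaces as [-da], giving [ʃɔxinda].

[ʃɔxinda]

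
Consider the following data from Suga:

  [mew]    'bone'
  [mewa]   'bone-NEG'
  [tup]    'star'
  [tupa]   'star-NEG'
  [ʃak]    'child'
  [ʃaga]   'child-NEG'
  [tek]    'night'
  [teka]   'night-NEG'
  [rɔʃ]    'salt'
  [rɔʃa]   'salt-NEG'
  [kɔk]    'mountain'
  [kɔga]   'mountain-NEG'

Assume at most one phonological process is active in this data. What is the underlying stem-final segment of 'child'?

'child' shows [k] ~ [g] at the end of the stem ([ʃak] vs [ʃaga]).
But 'night' keeps [k] in both environments ([tek], [teka]), so there is no rule changing /k/ to [g] before the NEG suffix.
Therefore /g/ is basic and [k] is derived by word-final obstruent devoicing (voiced obstruents become voiceless word-finally).

/g/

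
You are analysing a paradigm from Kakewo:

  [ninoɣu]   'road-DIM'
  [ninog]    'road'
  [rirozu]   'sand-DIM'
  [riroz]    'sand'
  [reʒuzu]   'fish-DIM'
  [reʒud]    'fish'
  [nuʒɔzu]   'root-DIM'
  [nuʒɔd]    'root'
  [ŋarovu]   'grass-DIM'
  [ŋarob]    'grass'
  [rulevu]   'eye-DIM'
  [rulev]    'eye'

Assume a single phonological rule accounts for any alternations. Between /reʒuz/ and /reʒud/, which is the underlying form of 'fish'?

'fish' shows [z] ~ [d] at the end of the stem ([reʒuzu] vs [reʒud]).
But 'sand' keeps [z] in both environments ([rirozu], [riroz]), so there is no rule changing /z/ to [d] in isolation.
The alternation reflects intervocalic spirantization: voiced stops become fricatives between vowels. /d/ is underlying.

/reʒud/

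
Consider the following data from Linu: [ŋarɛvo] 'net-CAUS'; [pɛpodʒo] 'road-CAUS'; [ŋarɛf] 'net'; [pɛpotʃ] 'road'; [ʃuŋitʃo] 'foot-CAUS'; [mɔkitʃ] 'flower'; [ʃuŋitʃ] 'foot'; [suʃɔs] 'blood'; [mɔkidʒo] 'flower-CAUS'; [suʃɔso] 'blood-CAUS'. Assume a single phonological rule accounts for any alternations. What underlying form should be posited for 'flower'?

In [mɔkitʃ] and [mɔkidʒo] the final segment of 'flower' alternates: [tʃ] ~ [dʒ].
Compare 'foot', with invariant [tʃ] in [ʃuŋitʃ] and [ʃuŋitʃo]: an analysis with underlying /tʃ/ and a rule producing [dʒ] before the CAUS suffix would wrongly predict alternation here too.
Therefore /dʒ/ is basic and [tʃ] is derived by word-final obstruent devoicing (voiced obstruents become voiceless word-finally).

/mɔkidʒ/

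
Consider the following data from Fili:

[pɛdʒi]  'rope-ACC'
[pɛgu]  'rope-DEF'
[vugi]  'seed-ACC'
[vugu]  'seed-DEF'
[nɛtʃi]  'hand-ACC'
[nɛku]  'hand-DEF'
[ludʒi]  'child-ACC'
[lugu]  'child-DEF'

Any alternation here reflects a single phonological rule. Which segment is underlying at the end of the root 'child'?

/dʒ/

The stem for 'child' ends in [dʒ] in [ludʒi] but [g] in [lugu].
The stem 'seed' ([vugi], [vugu]) shows [g] unchanged in both environments, so [g] cannot be basic with [dʒ] derived before the ACC suffix.
So /dʒ/ is underlying, and a rule of depalatalization — palato-alveolar /tʃ/ and /dʒ/ become [k] and [g] when no front vowel follows — gives [g].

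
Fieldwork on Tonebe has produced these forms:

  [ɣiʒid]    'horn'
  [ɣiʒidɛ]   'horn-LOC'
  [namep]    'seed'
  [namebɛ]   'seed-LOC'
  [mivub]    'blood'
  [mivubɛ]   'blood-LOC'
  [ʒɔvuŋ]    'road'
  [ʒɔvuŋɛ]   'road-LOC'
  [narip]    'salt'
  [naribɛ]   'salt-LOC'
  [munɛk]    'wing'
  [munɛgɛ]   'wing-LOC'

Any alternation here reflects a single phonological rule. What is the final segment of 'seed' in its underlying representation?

/p/

'seed' shows [p] ~ [b] at the end of the stem ([namep] vs [namebɛ]).
The stem 'blood' ([mivub], [mivubɛ]) shows [b] unchanged in both environments, so [b] cannot be basic with [p] derived in isolation.
The alternation reflects intervocalic voicing: voiceless stops become voiced between vowels. /p/ is underlying.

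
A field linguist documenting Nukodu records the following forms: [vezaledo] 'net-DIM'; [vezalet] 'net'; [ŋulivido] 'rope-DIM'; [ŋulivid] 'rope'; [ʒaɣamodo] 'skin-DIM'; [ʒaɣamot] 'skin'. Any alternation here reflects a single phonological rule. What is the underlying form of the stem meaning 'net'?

/vezalet/

The stem for 'net' ends in [d] in [vezaledo] but [t] in [vezalet].
If /d/ were underlying and a rule turned it into [t] in isolation, 'rope' would also alternate; but it has [d] in both [ŋulivido] and [ŋulivid].
The underlying segment must be /t/; voiceless stops become voiced between vowels, yielding [d] there.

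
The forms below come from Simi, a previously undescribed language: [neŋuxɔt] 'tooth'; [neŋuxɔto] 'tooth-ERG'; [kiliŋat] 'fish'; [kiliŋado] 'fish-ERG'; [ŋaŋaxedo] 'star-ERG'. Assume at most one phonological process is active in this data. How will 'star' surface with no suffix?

[ŋaŋaxet]

The stem for 'fish' ends in [t] in [kiliŋat] but [d] in [kiliŋado].
Compare 'tooth', with invariant [t] in [neŋuxɔt] and [neŋuxɔto]: an analysis with underlying /t/ and a rule producing [d] before the ERG suffix would wrongly predict alternation here too.
The underlying segment must be /d/; voiced obstruents become voiceless word-finally, yielding [t] there.
The one attested form of 'star', [ŋaŋaxedo], shows underlying /ŋaŋaxed/. Applying the same rule word-finally gives [ŋaŋaxet].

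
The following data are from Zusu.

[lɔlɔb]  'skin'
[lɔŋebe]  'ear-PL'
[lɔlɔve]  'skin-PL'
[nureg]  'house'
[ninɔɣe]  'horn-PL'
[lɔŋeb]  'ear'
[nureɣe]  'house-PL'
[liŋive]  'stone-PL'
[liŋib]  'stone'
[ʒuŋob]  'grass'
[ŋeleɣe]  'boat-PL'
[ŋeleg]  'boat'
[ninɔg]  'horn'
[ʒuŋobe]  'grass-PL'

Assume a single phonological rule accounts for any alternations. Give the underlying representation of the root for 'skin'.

In [lɔlɔve] and [lɔlɔb] the final segment of 'skin' alternates: [v] ~ [b].
If /b/ were underlying and a rule turned it into [v] before the PL suffix, 'grass' would also alternate; but it has [b] in both [ʒuŋobe] and [ʒuŋob].
The alternation reflects word-final hardening: voiced fricatives become stops word-finally. /v/ is underlying.

/lɔlɔv/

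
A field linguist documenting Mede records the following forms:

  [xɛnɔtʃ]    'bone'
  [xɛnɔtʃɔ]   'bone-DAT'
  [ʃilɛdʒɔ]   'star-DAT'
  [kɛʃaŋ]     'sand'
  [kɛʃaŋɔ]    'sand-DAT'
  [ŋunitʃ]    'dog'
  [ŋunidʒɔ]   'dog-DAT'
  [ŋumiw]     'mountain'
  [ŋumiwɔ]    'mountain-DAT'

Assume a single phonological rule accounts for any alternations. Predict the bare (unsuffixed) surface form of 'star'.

The stem for 'dog' ends in [tʃ] in [ŋunitʃ] but [dʒ] in [ŋunidʒɔ].
If /tʃ/ were underlying and a rule turned it into [dʒ] before the DAT suffix, 'bone' would also alternate; but it has [tʃ] in both [xɛnɔtʃ] and [xɛnɔtʃɔ].
The alternation reflects word-final obstruent devoicing: voiced obstruents become voiceless word-finally. /dʒ/ is underlying.
The one attested form of 'star', [ʃilɛdʒɔ], shows underlying /ʃilɛdʒ/. Applying the same rule word-finally gives [ʃilɛtʃ].

[ʃilɛtʃ]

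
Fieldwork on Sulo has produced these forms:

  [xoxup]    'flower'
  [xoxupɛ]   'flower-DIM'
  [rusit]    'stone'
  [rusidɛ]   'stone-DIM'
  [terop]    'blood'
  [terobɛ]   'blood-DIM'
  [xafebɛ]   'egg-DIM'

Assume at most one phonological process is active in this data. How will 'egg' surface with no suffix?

[xafep]

In [terop] and [terobɛ] the final segment of 'blood' alternates: [p] ~ [b].
Compare 'flower', with invariant [p] in [xoxup] and [xoxupɛ]: an analysis with underlying /p/ and a rule producing [b] before the DIM suffix would wrongly predict alternation here too.
So /b/ is underlying, and a rule of word-final obstruent devoicing — voiced obstruents become voiceless word-finally — gives [p].
The one attested form of 'egg', [xafebɛ], shows underlying /xafeb/. Applying the same rule word-finally gives [xafep].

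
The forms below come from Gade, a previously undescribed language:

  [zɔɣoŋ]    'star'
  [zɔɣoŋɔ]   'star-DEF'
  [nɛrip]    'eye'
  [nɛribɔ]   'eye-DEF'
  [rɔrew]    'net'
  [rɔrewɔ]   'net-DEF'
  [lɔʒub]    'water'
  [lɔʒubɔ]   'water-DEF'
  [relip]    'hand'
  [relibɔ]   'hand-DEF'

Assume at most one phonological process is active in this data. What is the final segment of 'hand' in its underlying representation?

/p/

In [relip] and [relibɔ] the final segment of 'hand' alternates: [p] ~ [b].
The stem 'water' ([lɔʒub], [lɔʒubɔ]) shows [b] unchanged in both environments, so [b] cannot be basic with [p] derived in isolation.
Therefore /p/ is basic and [b] is derived by intervocalic voicing (voiceless stops become voiced between vowels).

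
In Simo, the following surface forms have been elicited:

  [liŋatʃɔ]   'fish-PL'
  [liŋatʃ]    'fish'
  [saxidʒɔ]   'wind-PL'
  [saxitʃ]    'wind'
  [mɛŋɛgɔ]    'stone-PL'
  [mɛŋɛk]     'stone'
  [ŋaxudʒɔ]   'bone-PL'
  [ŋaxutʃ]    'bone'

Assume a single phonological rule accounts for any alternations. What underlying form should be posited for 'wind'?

/saxidʒ/

'wind' shows [dʒ] ~ [tʃ] at the end of the stem ([saxidʒɔ] vs [saxitʃ]).
But 'fish' keeps [tʃ] in both environments ([liŋatʃɔ], [liŋatʃ]), so there is no rule changing /tʃ/ to [dʒ] before the PL suffix.
So /dʒ/ is underlying, and a rule of word-final obstruent devoicing — voiced obstruents become voiceless word-finally — gives [tʃ].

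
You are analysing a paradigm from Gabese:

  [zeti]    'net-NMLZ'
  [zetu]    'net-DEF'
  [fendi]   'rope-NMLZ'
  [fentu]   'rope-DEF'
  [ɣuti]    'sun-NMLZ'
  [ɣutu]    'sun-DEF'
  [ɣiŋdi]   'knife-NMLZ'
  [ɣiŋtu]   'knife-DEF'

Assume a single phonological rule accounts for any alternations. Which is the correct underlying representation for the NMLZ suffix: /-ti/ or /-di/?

The NMLZ morpheme has two allomorphs, [-di] and [-ti].
The DEF suffix, which begins with [t], is invariant after every stem; so [t] is not altered by any rule here.
So the underlying form is /-di/, and voiced stops become voiceless after a vowel.

/-di/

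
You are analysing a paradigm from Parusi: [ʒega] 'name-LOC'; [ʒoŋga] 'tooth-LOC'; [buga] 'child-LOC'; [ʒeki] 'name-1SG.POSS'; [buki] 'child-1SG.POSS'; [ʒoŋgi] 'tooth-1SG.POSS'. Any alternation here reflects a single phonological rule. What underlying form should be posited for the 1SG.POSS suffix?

The 1SG.POSS morpheme has two allomorphs, [-gi] and [-ki].
The LOC suffix, which begins with [g], is invariant after every stem; so [g] is not altered by any rule here.
The 1SG.POSS suffix is therefore /-ki/ underlyingly, with post-nasal voicing: voiceless stops become voiced after a nasal.

/-ki/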